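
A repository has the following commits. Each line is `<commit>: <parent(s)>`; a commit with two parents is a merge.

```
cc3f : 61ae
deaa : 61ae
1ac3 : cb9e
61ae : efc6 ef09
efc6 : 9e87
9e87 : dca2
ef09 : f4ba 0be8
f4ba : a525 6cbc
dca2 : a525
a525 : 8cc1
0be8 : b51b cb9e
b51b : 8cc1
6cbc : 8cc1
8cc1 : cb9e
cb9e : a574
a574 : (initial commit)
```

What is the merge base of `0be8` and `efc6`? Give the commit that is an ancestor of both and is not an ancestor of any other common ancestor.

Ancestors of 0be8: {0be8, 8cc1, a574, b51b, cb9e}.
Ancestors of efc6: {8cc1, 9e87, a525, a574, cb9e, dca2, efc6}.
Common ancestors: {8cc1, a574, cb9e}.
Among these, 8cc1 is not an ancestor of any other common ancestor — it is the merge base.

8cc1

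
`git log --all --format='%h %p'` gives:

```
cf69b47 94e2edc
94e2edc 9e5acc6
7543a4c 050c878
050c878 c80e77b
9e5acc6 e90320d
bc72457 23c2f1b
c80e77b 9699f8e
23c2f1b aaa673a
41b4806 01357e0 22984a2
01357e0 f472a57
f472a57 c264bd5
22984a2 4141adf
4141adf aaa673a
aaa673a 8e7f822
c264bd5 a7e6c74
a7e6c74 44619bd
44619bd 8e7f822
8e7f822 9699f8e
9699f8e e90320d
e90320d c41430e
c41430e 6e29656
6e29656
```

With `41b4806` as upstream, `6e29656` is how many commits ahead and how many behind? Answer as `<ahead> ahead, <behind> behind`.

Reachable from 6e29656: {6e29656}.
Reachable from 41b4806: {01357e0, 22984a2, 4141adf, 41b4806, 44619bd, 6e29656, 8e7f822, 9699f8e, a7e6c74, aaa673a, c264bd5, c41430e, e90320d, f472a57}.
Only in 6e29656's history (ahead): {} — 0.
Only in 41b4806's history (behind): {01357e0, 22984a2, 4141adf, 41b4806, 44619bd, 8e7f822, 9699f8e, a7e6c74, aaa673a, c264bd5, c41430e, e90320d, f472a57} — 13.

0 ahead, 13 behind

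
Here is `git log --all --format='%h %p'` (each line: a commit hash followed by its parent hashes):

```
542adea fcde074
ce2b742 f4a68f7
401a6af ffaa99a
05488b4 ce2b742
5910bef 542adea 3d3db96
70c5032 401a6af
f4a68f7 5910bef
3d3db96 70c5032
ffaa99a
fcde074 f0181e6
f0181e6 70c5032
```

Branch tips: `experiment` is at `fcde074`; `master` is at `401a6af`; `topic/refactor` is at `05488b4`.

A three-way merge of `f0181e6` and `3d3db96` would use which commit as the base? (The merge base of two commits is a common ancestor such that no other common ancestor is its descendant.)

70c5032

Ancestors of f0181e6: {401a6af, 70c5032, f0181e6, ffaa99a}.
Ancestors of 3d3db96: {3d3db96, 401a6af, 70c5032, ffaa99a}.
Common ancestors: {401a6af, 70c5032, ffaa99a}.
Among these, 70c5032 is not an ancestor of any other common ancestor — it is the merge base.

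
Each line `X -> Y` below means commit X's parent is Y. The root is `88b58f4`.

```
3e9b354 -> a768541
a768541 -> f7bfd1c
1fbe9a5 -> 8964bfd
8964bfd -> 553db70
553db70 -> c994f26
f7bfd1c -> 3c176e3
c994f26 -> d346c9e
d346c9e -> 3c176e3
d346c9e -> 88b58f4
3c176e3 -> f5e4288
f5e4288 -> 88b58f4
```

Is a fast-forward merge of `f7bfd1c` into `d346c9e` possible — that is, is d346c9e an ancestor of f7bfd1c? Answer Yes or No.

No

A fast-forward from d346c9e to f7bfd1c is possible iff d346c9e is an ancestor of f7bfd1c.
Ancestors of f7bfd1c: {3c176e3, 88b58f4, f5e4288, f7bfd1c}.
d346c9e is not among them, so fast-forward is not possible.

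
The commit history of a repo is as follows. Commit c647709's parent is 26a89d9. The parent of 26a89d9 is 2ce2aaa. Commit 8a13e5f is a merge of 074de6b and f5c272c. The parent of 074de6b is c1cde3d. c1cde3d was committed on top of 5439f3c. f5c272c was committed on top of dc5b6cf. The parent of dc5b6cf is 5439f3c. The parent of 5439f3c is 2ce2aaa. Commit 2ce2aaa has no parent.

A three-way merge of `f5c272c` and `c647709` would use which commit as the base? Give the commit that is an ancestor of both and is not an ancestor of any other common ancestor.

Ancestors of f5c272c: {2ce2aaa, 5439f3c, dc5b6cf, f5c272c}.
Ancestors of c647709: {26a89d9, 2ce2aaa, c647709}.
Common ancestors: {2ce2aaa}.
The only common ancestor is 2ce2aaa, so it is the merge base.

2ce2aaa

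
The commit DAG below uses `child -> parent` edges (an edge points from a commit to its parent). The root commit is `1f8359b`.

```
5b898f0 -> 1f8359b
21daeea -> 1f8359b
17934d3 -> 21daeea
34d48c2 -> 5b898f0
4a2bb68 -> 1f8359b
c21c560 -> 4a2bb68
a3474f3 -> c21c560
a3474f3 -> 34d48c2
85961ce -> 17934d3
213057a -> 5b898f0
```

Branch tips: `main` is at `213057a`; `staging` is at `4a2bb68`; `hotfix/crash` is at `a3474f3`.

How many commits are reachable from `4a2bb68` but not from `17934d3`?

1

Reachable from 4a2bb68: {1f8359b, 4a2bb68}.
Reachable from 17934d3: {17934d3, 1f8359b, 21daeea}.
In 4a2bb68's history but not 17934d3's: {4a2bb68} — 1 commit.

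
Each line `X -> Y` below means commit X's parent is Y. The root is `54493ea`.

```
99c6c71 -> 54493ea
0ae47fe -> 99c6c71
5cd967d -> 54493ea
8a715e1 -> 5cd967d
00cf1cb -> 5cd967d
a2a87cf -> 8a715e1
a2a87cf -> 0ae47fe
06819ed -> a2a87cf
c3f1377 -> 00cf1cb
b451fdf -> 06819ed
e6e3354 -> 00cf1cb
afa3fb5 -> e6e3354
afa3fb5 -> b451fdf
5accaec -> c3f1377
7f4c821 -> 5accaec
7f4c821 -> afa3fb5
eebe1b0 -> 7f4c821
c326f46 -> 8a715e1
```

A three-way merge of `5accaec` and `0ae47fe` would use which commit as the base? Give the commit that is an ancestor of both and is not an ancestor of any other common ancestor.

54493ea

Ancestors of 5accaec: {00cf1cb, 54493ea, 5accaec, 5cd967d, c3f1377}.
Ancestors of 0ae47fe: {0ae47fe, 54493ea, 99c6c71}.
Common ancestors: {54493ea}.
The only common ancestor is 54493ea, so it is the merge base.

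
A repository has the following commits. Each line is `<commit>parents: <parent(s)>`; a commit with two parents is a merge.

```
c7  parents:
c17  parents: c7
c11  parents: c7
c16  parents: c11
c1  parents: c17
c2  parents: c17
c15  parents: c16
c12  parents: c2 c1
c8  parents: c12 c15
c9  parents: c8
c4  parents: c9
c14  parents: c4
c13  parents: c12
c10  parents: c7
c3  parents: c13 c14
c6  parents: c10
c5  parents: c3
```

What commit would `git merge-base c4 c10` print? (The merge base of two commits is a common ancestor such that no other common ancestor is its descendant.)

Ancestors of c4: {c1, c11, c12, c15, c16, c17, c2, c4, c7, c8, c9}.
Ancestors of c10: {c10, c7}.
Common ancestors: {c7}.
The only common ancestor is c7, so it is the merge base.

c7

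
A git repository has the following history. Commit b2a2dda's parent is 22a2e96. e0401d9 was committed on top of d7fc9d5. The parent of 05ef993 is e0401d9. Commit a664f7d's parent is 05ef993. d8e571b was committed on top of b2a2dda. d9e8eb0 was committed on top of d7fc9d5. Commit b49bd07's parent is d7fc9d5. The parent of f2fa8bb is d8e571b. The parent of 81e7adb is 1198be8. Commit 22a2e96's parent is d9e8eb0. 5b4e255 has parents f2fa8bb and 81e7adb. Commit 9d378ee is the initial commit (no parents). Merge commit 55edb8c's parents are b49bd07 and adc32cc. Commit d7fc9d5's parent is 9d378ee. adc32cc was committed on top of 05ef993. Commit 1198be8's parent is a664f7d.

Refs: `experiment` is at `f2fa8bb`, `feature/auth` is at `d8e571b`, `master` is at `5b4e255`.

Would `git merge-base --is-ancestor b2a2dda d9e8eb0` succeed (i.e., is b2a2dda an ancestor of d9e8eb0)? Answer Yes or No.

Ancestors of d9e8eb0: {9d378ee, d7fc9d5, d9e8eb0}.
b2a2dda is not in that set, so it is not an ancestor of d9e8eb0.

No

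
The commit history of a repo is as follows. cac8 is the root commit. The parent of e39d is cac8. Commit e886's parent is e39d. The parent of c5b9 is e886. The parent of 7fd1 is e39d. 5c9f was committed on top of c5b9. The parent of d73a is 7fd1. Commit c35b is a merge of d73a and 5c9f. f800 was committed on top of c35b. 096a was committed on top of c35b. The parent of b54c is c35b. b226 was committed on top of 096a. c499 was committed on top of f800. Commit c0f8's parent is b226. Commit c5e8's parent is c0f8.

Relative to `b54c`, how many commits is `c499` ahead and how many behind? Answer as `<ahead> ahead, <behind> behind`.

Reachable from c499: {5c9f, 7fd1, c35b, c499, c5b9, cac8, d73a, e39d, e886, f800}.
Reachable from b54c: {5c9f, 7fd1, b54c, c35b, c5b9, cac8, d73a, e39d, e886}.
Only in c499's history (ahead): {c499, f800} — 2.
Only in b54c's history (behind): {b54c} — 1.

2 ahead, 1 behind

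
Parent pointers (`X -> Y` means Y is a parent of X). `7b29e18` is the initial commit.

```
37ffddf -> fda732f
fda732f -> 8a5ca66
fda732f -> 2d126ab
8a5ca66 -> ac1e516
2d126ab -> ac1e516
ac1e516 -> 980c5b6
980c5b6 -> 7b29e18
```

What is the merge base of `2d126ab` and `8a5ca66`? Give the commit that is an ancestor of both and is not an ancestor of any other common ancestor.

ac1e516

Ancestors of 2d126ab: {2d126ab, 7b29e18, 980c5b6, ac1e516}.
Ancestors of 8a5ca66: {7b29e18, 8a5ca66, 980c5b6, ac1e516}.
Common ancestors: {7b29e18, 980c5b6, ac1e516}.
Among these, ac1e516 is not an ancestor of any other common ancestor — it is the merge base.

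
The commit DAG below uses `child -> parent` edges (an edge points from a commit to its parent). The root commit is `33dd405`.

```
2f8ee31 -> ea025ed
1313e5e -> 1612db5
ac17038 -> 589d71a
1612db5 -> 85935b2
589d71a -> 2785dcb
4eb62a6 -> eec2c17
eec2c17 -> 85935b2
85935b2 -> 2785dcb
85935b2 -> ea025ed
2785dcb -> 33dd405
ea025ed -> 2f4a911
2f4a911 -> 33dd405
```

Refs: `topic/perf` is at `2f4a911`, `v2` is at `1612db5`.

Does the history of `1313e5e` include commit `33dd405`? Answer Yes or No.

Yes

Ancestors of 1313e5e (commits reachable by following parents): {1313e5e, 1612db5, 2785dcb, 2f4a911, 33dd405, 85935b2, ea025ed}.
33dd405 is in that set, so it is an ancestor of 1313e5e.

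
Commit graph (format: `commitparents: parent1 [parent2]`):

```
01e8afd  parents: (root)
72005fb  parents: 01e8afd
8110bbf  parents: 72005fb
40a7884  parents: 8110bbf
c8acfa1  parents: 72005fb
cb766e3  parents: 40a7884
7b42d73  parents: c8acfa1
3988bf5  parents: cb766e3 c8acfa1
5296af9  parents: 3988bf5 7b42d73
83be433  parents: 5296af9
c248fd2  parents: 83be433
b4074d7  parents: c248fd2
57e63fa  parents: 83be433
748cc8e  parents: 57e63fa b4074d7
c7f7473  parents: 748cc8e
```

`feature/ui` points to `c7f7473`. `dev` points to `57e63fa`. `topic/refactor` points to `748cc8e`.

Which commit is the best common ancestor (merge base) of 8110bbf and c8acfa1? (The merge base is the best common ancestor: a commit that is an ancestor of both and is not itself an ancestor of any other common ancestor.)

Ancestors of 8110bbf: {01e8afd, 72005fb, 8110bbf}.
Ancestors of c8acfa1: {01e8afd, 72005fb, c8acfa1}.
Common ancestors: {01e8afd, 72005fb}.
Among these, 72005fb is not an ancestor of any other common ancestor — it is the merge base.

72005fb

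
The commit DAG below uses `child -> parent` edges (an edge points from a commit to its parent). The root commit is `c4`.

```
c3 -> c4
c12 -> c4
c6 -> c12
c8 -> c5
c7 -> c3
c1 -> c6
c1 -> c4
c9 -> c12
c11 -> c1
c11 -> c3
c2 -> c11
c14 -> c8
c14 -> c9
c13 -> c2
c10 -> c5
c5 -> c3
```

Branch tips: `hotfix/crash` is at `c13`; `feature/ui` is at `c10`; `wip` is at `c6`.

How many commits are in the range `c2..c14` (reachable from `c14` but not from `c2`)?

Reachable from c14: {c12, c14, c3, c4, c5, c8, c9}.
Reachable from c2: {c1, c11, c12, c2, c3, c4, c6}.
In c14's history but not c2's: {c14, c5, c8, c9} — 4 commits.

4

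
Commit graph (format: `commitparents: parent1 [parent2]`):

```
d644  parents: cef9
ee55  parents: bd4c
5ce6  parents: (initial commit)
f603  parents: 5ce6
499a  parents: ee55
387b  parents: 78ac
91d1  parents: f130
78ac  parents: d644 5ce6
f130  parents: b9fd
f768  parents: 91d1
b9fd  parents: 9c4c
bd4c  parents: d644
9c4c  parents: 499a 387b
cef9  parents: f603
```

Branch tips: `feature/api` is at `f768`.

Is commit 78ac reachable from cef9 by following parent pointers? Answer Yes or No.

Ancestors of cef9: {5ce6, cef9, f603}.
78ac is not in that set, so it is not an ancestor of cef9.

No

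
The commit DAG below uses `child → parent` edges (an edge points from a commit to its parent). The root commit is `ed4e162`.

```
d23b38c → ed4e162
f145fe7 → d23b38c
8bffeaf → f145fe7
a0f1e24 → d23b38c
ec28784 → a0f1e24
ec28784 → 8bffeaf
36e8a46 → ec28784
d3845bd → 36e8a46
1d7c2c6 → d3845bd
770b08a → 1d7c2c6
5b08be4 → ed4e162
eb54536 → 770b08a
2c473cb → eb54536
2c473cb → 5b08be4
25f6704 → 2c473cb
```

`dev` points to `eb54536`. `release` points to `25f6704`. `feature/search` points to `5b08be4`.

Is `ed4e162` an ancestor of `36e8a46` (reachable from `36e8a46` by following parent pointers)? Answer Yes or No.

Ancestors of 36e8a46 (commits reachable by following parents): {36e8a46, 8bffeaf, a0f1e24, d23b38c, ec28784, ed4e162, f145fe7}.
ed4e162 is in that set, so it is an ancestor of 36e8a46.

Yes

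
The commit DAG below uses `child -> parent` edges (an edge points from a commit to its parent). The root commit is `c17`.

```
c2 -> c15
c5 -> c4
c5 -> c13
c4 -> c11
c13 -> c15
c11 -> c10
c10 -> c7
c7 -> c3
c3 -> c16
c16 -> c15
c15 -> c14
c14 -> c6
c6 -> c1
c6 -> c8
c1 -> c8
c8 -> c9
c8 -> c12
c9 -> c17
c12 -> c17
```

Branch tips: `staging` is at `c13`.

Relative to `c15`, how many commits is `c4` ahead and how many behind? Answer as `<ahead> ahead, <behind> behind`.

Reachable from c4: {c1, c10, c11, c12, c14, c15, c16, c17, c3, c4, c6, c7, c8, c9}.
Reachable from c15: {c1, c12, c14, c15, c17, c6, c8, c9}.
Only in c4's history (ahead): {c10, c11, c16, c3, c4, c7} — 6.
Only in c15's history (behind): {} — 0.

6 ahead, 0 behind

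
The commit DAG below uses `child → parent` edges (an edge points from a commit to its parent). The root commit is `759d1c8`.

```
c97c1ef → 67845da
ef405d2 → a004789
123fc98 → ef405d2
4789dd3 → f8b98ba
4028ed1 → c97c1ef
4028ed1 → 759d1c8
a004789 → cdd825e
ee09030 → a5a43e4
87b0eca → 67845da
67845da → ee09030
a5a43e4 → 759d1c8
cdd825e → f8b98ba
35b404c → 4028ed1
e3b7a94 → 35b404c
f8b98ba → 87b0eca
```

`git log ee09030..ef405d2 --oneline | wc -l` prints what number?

6

Reachable from ef405d2: {67845da, 759d1c8, 87b0eca, a004789, a5a43e4, cdd825e, ee09030, ef405d2, f8b98ba}.
Reachable from ee09030: {759d1c8, a5a43e4, ee09030}.
In ef405d2's history but not ee09030's: {67845da, 87b0eca, a004789, cdd825e, ef405d2, f8b98ba} — 6 commits.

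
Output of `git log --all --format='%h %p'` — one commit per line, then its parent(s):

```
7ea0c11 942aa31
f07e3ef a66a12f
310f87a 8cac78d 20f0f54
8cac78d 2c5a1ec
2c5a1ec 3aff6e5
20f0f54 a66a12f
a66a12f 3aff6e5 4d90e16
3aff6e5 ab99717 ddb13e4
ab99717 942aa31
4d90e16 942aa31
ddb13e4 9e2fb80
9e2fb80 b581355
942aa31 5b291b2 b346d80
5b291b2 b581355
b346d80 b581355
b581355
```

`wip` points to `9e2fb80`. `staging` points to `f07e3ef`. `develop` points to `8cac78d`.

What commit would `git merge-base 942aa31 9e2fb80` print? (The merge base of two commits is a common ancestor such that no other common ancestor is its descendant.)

b581355

Ancestors of 942aa31: {5b291b2, 942aa31, b346d80, b581355}.
Ancestors of 9e2fb80: {9e2fb80, b581355}.
Common ancestors: {b581355}.
The only common ancestor is b581355, so it is the merge base.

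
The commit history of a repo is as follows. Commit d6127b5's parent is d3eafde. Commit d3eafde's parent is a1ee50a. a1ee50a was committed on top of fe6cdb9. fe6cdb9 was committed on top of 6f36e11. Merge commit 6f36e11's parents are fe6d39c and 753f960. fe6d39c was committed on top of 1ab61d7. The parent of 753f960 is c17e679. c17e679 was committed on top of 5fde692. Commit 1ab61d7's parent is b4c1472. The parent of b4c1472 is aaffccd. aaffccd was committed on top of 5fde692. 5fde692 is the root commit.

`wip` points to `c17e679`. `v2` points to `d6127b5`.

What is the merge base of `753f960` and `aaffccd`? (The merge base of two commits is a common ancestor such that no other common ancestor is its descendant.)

5fde692

Ancestors of 753f960: {5fde692, 753f960, c17e679}.
Ancestors of aaffccd: {5fde692, aaffccd}.
Common ancestors: {5fde692}.
The only common ancestor is 5fde692, so it is the merge base.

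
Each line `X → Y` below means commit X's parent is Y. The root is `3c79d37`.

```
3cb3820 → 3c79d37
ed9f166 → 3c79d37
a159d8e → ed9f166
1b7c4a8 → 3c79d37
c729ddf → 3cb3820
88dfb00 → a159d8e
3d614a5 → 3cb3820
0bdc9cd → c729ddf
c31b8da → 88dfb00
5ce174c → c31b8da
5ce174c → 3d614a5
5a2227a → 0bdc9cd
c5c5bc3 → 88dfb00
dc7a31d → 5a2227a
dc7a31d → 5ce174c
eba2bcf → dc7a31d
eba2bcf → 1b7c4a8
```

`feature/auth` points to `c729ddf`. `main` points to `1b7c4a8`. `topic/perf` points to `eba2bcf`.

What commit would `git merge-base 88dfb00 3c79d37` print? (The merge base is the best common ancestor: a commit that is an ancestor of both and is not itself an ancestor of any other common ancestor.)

Ancestors of 88dfb00: {3c79d37, 88dfb00, a159d8e, ed9f166}.
Ancestors of 3c79d37: {3c79d37}.
Common ancestors: {3c79d37}.
The only common ancestor is 3c79d37, so it is the merge base.

3c79d37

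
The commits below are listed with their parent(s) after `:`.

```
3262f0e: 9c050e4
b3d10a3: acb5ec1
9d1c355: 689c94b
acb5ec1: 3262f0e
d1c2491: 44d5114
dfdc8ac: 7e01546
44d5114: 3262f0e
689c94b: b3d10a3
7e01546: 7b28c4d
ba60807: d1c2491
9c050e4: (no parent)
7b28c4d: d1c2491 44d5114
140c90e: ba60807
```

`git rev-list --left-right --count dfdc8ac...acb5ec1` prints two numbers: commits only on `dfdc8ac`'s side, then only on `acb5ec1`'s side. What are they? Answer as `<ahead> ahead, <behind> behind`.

5 ahead, 1 behind

Reachable from dfdc8ac: {3262f0e, 44d5114, 7b28c4d, 7e01546, 9c050e4, d1c2491, dfdc8ac}.
Reachable from acb5ec1: {3262f0e, 9c050e4, acb5ec1}.
Only in dfdc8ac's history (ahead): {44d5114, 7b28c4d, 7e01546, d1c2491, dfdc8ac} — 5.
Only in acb5ec1's history (behind): {acb5ec1} — 1.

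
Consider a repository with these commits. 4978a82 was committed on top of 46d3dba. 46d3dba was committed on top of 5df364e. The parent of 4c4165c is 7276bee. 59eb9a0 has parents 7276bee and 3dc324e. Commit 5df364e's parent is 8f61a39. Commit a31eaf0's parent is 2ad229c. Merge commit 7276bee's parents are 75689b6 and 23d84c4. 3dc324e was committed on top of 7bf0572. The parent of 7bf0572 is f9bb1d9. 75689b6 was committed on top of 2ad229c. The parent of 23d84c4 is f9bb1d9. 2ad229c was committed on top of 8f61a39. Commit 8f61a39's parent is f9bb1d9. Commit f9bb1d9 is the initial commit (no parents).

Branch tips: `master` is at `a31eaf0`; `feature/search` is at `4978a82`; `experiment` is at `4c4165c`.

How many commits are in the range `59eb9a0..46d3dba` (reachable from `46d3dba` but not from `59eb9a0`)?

2

Reachable from 46d3dba: {46d3dba, 5df364e, 8f61a39, f9bb1d9}.
Reachable from 59eb9a0: {23d84c4, 2ad229c, 3dc324e, 59eb9a0, 7276bee, 75689b6, 7bf0572, 8f61a39, f9bb1d9}.
In 46d3dba's history but not 59eb9a0's: {46d3dba, 5df364e} — 2 commits.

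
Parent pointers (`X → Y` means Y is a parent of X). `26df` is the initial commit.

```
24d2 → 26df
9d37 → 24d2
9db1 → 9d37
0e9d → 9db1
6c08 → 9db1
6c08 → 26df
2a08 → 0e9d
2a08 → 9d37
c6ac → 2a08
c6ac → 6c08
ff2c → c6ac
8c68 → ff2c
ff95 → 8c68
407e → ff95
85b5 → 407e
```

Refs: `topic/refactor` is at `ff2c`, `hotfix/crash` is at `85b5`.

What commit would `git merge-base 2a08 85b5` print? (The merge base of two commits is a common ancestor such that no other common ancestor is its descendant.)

2a08

Ancestors of 2a08: {0e9d, 24d2, 26df, 2a08, 9d37, 9db1}.
Ancestors of 85b5: {0e9d, 24d2, 26df, 2a08, 407e, 6c08, 85b5, 8c68, 9d37, 9db1, c6ac, ff2c, ff95}.
Common ancestors: {0e9d, 24d2, 26df, 2a08, 9d37, 9db1}.
Among these, 2a08 is not an ancestor of any other common ancestor — it is the merge base.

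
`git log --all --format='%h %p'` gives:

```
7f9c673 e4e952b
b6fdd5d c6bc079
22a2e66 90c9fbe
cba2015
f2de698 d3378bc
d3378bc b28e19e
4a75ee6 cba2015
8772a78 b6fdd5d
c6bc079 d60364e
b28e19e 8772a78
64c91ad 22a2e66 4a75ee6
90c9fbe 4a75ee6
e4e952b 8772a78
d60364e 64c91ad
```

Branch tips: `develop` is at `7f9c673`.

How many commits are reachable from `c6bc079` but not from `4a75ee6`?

5

Reachable from c6bc079: {22a2e66, 4a75ee6, 64c91ad, 90c9fbe, c6bc079, cba2015, d60364e}.
Reachable from 4a75ee6: {4a75ee6, cba2015}.
In c6bc079's history but not 4a75ee6's: {22a2e66, 64c91ad, 90c9fbe, c6bc079, d60364e} — 5 commits.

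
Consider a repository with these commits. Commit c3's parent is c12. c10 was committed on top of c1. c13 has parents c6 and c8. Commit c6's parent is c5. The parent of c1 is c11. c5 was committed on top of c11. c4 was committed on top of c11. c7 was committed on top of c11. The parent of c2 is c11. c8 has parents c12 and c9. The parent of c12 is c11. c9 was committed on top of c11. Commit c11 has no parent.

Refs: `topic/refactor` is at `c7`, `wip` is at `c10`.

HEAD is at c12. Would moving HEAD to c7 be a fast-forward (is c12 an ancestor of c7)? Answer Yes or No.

No

A fast-forward from c12 to c7 is possible iff c12 is an ancestor of c7.
Ancestors of c7: {c11, c7}.
c12 is not among them, so fast-forward is not possible.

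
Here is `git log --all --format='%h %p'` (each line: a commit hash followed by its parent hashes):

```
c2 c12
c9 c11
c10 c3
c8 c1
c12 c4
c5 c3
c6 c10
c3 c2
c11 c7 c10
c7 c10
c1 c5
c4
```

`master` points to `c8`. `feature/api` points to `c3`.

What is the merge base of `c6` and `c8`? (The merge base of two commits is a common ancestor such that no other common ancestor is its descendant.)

c3

Ancestors of c6: {c10, c12, c2, c3, c4, c6}.
Ancestors of c8: {c1, c12, c2, c3, c4, c5, c8}.
Common ancestors: {c12, c2, c3, c4}.
Among these, c3 is not an ancestor of any other common ancestor — it is the merge base.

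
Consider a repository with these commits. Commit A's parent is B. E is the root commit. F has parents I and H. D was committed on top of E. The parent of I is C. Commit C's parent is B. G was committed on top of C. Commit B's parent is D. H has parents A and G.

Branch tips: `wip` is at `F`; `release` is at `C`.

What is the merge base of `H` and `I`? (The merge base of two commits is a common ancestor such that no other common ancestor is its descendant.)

Ancestors of H: {A, B, C, D, E, G, H}.
Ancestors of I: {B, C, D, E, I}.
Common ancestors: {B, C, D, E}.
Among these, C is not an ancestor of any other common ancestor — it is the merge base.

C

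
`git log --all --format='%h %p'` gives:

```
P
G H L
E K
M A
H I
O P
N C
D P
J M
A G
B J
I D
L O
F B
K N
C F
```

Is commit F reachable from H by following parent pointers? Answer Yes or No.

No

Ancestors of H: {D, H, I, P}.
F is not in that set, so it is not an ancestor of H.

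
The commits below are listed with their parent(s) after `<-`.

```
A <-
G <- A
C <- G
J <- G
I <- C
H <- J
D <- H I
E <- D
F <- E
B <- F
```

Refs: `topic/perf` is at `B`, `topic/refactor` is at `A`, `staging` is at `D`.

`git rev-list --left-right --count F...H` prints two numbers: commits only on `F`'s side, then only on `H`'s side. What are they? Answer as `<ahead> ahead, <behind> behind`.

5 ahead, 0 behind

Reachable from F: {A, C, D, E, F, G, H, I, J}.
Reachable from H: {A, G, H, J}.
Only in F's history (ahead): {C, D, E, F, I} — 5.
Only in H's history (behind): {} — 0.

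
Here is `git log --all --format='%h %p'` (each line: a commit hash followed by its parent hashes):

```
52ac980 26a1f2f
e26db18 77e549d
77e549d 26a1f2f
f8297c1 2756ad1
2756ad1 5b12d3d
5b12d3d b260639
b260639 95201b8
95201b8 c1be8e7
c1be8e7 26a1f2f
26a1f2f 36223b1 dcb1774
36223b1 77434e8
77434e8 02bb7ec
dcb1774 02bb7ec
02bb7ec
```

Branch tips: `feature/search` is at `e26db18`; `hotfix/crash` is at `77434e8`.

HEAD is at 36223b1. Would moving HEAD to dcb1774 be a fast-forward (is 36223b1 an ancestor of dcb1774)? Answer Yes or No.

A fast-forward from 36223b1 to dcb1774 is possible iff 36223b1 is an ancestor of dcb1774.
Ancestors of dcb1774: {02bb7ec, dcb1774}.
36223b1 is not among them, so fast-forward is not possible.

No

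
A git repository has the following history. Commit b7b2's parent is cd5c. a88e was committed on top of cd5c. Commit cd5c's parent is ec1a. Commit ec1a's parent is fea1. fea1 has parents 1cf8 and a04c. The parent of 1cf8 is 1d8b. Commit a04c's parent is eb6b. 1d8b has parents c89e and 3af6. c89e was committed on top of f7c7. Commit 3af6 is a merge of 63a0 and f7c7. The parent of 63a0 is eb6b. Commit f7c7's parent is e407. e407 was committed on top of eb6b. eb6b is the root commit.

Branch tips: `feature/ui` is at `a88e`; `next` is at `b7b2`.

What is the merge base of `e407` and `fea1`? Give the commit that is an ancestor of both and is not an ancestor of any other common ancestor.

Ancestors of e407: {e407, eb6b}.
Ancestors of fea1: {1cf8, 1d8b, 3af6, 63a0, a04c, c89e, e407, eb6b, f7c7, fea1}.
Common ancestors: {e407, eb6b}.
Among these, e407 is not an ancestor of any other common ancestor — it is the merge base.

e407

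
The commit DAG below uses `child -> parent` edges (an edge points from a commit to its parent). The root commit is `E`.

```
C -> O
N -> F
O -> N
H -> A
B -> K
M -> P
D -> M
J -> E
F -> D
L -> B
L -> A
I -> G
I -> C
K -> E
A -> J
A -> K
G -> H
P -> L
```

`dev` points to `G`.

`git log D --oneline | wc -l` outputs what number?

9

Walking parent pointers from D: reachable set = {A, B, D, E, J, K, L, M, P}.
That is 9 commits.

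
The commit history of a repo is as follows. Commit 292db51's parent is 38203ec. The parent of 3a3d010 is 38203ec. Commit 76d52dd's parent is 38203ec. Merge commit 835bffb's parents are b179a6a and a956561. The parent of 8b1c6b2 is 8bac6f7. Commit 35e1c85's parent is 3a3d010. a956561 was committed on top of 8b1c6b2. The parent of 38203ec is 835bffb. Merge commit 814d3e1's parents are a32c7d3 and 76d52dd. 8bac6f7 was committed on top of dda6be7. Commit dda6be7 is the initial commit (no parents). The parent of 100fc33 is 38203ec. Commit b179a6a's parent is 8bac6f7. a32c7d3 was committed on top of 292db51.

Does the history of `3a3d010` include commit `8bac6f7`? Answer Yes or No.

Ancestors of 3a3d010 (commits reachable by following parents): {38203ec, 3a3d010, 835bffb, 8b1c6b2, 8bac6f7, a956561, b179a6a, dda6be7}.
8bac6f7 is in that set, so it is an ancestor of 3a3d010.

Yes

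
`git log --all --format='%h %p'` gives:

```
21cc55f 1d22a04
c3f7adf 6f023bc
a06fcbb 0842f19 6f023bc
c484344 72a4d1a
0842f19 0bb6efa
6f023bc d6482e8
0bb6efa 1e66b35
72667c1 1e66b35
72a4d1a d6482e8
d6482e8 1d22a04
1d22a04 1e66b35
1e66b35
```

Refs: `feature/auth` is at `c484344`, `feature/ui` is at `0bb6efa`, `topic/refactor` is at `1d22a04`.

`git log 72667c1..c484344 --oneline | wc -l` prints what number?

4

Reachable from c484344: {1d22a04, 1e66b35, 72a4d1a, c484344, d6482e8}.
Reachable from 72667c1: {1e66b35, 72667c1}.
In c484344's history but not 72667c1's: {1d22a04, 72a4d1a, c484344, d6482e8} — 4 commits.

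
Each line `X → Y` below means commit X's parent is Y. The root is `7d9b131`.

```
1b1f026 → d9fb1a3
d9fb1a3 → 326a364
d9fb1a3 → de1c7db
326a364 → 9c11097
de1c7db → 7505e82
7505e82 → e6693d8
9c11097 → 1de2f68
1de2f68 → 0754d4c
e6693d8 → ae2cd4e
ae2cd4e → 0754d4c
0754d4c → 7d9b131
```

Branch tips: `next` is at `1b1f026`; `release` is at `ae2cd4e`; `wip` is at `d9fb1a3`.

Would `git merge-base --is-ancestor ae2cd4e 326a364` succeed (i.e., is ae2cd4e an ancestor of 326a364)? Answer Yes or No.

Ancestors of 326a364: {0754d4c, 1de2f68, 326a364, 7d9b131, 9c11097}.
ae2cd4e is not in that set, so it is not an ancestor of 326a364.

No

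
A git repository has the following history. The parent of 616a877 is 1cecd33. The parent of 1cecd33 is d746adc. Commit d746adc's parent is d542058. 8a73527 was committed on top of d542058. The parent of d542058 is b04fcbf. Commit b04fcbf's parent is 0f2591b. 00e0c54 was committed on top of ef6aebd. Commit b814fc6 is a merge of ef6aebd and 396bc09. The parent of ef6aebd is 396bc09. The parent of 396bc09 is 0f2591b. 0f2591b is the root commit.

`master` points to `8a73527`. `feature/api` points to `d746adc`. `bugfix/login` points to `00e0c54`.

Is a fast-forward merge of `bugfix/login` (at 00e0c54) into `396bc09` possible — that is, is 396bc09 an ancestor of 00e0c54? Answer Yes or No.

Yes

A fast-forward from 396bc09 to 00e0c54 is possible iff 396bc09 is an ancestor of 00e0c54.
Ancestors of 00e0c54: {00e0c54, 0f2591b, 396bc09, ef6aebd}.
396bc09 is among them, so fast-forward is possible.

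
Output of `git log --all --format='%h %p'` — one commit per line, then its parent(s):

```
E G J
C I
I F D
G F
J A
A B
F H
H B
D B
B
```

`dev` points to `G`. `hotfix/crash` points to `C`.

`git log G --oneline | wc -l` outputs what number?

Walking parent pointers from G: reachable set = {B, F, G, H}.
That is 4 commits.

4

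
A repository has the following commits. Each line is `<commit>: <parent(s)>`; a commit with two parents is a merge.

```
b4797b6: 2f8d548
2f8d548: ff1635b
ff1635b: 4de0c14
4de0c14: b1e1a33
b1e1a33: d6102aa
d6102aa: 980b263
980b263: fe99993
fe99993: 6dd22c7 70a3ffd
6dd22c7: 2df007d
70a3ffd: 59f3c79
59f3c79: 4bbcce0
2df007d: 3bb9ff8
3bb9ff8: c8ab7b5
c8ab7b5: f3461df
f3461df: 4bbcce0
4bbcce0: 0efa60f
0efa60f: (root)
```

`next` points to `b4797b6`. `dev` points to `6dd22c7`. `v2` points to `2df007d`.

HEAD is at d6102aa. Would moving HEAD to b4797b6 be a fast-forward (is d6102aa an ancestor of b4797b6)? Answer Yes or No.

Yes

A fast-forward from d6102aa to b4797b6 is possible iff d6102aa is an ancestor of b4797b6.
Ancestors of b4797b6: {0efa60f, 2df007d, 2f8d548, 3bb9ff8, 4bbcce0, 4de0c14, 59f3c79, 6dd22c7, 70a3ffd, 980b263, b1e1a33, b4797b6, c8ab7b5, d6102aa, f3461df, fe99993, ff1635b}.
d6102aa is among them, so fast-forward is possible.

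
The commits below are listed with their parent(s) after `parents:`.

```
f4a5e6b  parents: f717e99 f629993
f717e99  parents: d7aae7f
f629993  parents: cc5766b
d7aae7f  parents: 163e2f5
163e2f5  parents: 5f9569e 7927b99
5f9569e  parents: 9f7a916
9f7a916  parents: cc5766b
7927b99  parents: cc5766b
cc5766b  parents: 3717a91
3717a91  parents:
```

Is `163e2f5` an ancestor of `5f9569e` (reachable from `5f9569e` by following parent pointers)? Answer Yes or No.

Ancestors of 5f9569e: {3717a91, 5f9569e, 9f7a916, cc5766b}.
163e2f5 is not in that set, so it is not an ancestor of 5f9569e.

No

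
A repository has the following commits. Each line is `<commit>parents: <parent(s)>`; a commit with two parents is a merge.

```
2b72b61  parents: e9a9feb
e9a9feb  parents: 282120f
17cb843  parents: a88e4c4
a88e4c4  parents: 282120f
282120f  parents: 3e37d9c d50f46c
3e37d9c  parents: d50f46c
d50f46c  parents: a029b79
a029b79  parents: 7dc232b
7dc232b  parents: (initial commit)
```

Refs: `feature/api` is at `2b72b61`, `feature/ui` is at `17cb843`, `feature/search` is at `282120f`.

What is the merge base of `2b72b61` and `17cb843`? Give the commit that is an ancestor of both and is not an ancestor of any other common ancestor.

282120f

Ancestors of 2b72b61: {282120f, 2b72b61, 3e37d9c, 7dc232b, a029b79, d50f46c, e9a9feb}.
Ancestors of 17cb843: {17cb843, 282120f, 3e37d9c, 7dc232b, a029b79, a88e4c4, d50f46c}.
Common ancestors: {282120f, 3e37d9c, 7dc232b, a029b79, d50f46c}.
Among these, 282120f is not an ancestor of any other common ancestor — it is the merge base.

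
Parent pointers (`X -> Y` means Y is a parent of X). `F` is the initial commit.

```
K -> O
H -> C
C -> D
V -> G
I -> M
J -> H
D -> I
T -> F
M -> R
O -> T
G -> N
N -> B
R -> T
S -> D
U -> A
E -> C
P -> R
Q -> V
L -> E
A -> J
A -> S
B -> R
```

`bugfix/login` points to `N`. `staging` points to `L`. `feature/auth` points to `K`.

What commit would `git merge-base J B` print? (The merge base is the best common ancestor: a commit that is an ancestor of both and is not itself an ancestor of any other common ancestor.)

Ancestors of J: {C, D, F, H, I, J, M, R, T}.
Ancestors of B: {B, F, R, T}.
Common ancestors: {F, R, T}.
Among these, R is not an ancestor of any other common ancestor — it is the merge base.

R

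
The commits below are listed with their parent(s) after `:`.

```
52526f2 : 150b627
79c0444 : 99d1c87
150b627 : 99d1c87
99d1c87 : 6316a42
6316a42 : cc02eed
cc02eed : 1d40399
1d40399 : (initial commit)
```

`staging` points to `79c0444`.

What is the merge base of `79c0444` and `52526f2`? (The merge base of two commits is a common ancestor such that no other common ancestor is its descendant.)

Ancestors of 79c0444: {1d40399, 6316a42, 79c0444, 99d1c87, cc02eed}.
Ancestors of 52526f2: {150b627, 1d40399, 52526f2, 6316a42, 99d1c87, cc02eed}.
Common ancestors: {1d40399, 6316a42, 99d1c87, cc02eed}.
Among these, 99d1c87 is not an ancestor of any other common ancestor — it is the merge base.

99d1c87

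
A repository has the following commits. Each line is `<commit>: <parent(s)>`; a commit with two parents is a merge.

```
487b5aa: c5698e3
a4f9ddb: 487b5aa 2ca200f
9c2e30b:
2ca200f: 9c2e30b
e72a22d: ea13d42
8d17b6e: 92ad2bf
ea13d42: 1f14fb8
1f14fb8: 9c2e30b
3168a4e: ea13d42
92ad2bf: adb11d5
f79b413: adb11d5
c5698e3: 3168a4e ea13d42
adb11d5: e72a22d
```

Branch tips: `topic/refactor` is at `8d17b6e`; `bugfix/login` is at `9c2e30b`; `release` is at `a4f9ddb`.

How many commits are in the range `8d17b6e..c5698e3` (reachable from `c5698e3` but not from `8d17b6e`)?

2

Reachable from c5698e3: {1f14fb8, 3168a4e, 9c2e30b, c5698e3, ea13d42}.
Reachable from 8d17b6e: {1f14fb8, 8d17b6e, 92ad2bf, 9c2e30b, adb11d5, e72a22d, ea13d42}.
In c5698e3's history but not 8d17b6e's: {3168a4e, c5698e3} — 2 commits.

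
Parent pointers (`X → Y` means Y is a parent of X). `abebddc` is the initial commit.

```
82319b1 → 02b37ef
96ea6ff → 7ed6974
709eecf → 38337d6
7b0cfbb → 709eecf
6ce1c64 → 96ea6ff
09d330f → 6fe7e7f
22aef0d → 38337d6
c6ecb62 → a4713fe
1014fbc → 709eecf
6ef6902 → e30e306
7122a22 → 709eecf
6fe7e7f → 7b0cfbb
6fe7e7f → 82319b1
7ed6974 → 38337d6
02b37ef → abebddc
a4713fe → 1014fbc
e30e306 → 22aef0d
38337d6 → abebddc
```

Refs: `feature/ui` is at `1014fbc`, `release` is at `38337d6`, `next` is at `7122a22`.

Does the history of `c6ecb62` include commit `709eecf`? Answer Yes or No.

Ancestors of c6ecb62 (commits reachable by following parents): {1014fbc, 38337d6, 709eecf, a4713fe, abebddc, c6ecb62}.
709eecf is in that set, so it is an ancestor of c6ecb62.

Yes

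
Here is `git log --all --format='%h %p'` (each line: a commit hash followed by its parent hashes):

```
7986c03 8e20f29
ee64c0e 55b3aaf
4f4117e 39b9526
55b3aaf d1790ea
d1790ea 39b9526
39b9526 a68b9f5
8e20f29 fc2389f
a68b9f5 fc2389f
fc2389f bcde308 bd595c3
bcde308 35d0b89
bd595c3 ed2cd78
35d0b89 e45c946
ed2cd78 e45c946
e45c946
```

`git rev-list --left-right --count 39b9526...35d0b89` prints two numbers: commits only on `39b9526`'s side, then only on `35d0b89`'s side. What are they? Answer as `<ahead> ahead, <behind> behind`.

Reachable from 39b9526: {35d0b89, 39b9526, a68b9f5, bcde308, bd595c3, e45c946, ed2cd78, fc2389f}.
Reachable from 35d0b89: {35d0b89, e45c946}.
Only in 39b9526's history (ahead): {39b9526, a68b9f5, bcde308, bd595c3, ed2cd78, fc2389f} — 6.
Only in 35d0b89's history (behind): {} — 0.

6 ahead, 0 behind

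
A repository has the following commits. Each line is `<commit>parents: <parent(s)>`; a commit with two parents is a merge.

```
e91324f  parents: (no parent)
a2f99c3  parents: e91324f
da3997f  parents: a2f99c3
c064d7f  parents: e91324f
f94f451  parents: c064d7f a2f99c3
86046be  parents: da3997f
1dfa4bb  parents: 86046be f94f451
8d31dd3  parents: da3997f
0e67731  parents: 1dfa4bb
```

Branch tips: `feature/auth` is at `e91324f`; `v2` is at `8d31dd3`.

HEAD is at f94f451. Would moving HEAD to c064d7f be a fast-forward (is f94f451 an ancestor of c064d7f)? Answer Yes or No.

A fast-forward from f94f451 to c064d7f is possible iff f94f451 is an ancestor of c064d7f.
Ancestors of c064d7f: {c064d7f, e91324f}.
f94f451 is not among them, so fast-forward is not possible.

No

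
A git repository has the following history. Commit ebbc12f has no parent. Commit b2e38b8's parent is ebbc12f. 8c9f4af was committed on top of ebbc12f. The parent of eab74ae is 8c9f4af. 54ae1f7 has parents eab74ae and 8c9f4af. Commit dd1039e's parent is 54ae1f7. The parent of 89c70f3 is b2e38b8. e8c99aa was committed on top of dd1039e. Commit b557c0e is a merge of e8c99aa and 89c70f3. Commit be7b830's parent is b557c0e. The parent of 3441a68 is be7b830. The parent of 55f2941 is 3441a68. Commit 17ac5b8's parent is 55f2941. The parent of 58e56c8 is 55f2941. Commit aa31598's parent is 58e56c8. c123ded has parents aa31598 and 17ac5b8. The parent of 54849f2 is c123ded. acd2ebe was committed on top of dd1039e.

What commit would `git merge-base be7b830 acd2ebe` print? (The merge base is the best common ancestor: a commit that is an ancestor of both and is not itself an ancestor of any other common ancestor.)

Ancestors of be7b830: {54ae1f7, 89c70f3, 8c9f4af, b2e38b8, b557c0e, be7b830, dd1039e, e8c99aa, eab74ae, ebbc12f}.
Ancestors of acd2ebe: {54ae1f7, 8c9f4af, acd2ebe, dd1039e, eab74ae, ebbc12f}.
Common ancestors: {54ae1f7, 8c9f4af, dd1039e, eab74ae, ebbc12f}.
Among these, dd1039e is not an ancestor of any other common ancestor — it is the merge base.

dd1039e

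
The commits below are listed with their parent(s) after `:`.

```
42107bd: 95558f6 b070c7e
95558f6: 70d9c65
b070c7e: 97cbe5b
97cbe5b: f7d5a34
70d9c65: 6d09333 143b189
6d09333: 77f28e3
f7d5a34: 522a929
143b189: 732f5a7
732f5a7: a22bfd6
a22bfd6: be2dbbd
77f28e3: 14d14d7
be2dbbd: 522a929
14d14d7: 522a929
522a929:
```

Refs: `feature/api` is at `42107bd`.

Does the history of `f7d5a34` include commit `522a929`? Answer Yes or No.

Yes

Ancestors of f7d5a34 (commits reachable by following parents): {522a929, f7d5a34}.
522a929 is in that set, so it is an ancestor of f7d5a34.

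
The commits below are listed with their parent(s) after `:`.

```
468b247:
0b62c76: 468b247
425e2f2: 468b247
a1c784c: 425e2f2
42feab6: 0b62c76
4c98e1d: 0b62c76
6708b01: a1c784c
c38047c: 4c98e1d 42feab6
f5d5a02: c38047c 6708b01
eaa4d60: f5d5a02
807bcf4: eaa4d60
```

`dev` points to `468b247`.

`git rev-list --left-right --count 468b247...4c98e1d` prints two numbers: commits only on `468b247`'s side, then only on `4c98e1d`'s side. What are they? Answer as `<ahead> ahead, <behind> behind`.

Reachable from 468b247: {468b247}.
Reachable from 4c98e1d: {0b62c76, 468b247, 4c98e1d}.
Only in 468b247's history (ahead): {} — 0.
Only in 4c98e1d's history (behind): {0b62c76, 4c98e1d} — 2.

0 ahead, 2 behind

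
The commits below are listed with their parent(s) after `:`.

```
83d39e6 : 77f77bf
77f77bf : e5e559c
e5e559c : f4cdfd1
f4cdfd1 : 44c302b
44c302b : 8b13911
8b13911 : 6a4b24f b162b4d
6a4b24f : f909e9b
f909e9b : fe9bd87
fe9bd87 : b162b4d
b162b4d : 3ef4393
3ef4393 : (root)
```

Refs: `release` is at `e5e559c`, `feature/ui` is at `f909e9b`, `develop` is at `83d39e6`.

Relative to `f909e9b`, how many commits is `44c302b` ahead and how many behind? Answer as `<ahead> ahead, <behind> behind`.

Reachable from 44c302b: {3ef4393, 44c302b, 6a4b24f, 8b13911, b162b4d, f909e9b, fe9bd87}.
Reachable from f909e9b: {3ef4393, b162b4d, f909e9b, fe9bd87}.
Only in 44c302b's history (ahead): {44c302b, 6a4b24f, 8b13911} — 3.
Only in f909e9b's history (behind): {} — 0.

3 ahead, 0 behind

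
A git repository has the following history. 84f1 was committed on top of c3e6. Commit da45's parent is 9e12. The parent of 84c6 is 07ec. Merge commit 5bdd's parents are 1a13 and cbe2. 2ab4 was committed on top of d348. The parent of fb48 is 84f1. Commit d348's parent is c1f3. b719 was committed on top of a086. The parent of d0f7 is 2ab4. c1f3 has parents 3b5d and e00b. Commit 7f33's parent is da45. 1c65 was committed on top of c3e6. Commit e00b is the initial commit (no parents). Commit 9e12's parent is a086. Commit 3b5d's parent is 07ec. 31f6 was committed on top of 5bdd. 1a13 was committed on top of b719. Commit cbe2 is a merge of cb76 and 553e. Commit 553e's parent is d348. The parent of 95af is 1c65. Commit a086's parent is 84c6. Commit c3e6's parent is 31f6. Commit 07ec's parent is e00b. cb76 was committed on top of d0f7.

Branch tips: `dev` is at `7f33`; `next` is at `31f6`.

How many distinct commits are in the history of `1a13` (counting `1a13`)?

6

Walking parent pointers from 1a13: reachable set = {07ec, 1a13, 84c6, a086, b719, e00b}.
That is 6 commits.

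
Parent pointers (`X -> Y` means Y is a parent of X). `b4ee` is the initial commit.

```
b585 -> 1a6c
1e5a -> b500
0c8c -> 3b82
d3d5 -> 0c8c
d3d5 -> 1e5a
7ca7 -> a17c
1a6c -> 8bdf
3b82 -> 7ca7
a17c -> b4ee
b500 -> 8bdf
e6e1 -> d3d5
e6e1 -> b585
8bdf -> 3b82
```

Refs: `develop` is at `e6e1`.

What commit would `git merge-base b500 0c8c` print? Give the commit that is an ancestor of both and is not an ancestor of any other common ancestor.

Ancestors of b500: {3b82, 7ca7, 8bdf, a17c, b4ee, b500}.
Ancestors of 0c8c: {0c8c, 3b82, 7ca7, a17c, b4ee}.
Common ancestors: {3b82, 7ca7, a17c, b4ee}.
Among these, 3b82 is not an ancestor of any other common ancestor — it is the merge base.

3b82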